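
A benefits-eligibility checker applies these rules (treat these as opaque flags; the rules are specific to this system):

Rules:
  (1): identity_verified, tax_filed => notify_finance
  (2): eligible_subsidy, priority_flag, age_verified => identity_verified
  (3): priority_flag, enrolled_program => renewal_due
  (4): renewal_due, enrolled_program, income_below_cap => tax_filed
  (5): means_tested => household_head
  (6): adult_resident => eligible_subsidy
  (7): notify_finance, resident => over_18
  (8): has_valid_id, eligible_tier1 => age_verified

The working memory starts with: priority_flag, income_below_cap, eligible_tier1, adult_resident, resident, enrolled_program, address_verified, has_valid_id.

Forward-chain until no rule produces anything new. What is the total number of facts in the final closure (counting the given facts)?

15

Round 1 — (3), (6), (8), derive renewal_due, eligible_subsidy, age_verified.
Round 2 — (2), (4), derive identity_verified, tax_filed.
Round 3 — (1), derive notify_finance.
Round 4 — (7), derive over_18.
Closure: {address_verified, adult_resident, age_verified, eligible_subsidy, eligible_tier1, enrolled_program, has_valid_id, identity_verified, income_below_cap, notify_finance, over_18, priority_flag, renewal_due, resident, tax_filed} — 15 facts.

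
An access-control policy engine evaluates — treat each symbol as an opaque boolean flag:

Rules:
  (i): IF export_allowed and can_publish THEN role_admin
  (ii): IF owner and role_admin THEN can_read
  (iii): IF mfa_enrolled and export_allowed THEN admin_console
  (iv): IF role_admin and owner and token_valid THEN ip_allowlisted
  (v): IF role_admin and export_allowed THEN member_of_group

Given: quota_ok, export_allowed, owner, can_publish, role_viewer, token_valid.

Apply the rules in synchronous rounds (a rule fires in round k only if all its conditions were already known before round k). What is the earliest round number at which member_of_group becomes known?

2

Round 1 fires (i), giving role_admin.
Round 2 fires (ii), (iv), (v), giving can_read, ip_allowlisted, member_of_group.
member_of_group first appears in round 2.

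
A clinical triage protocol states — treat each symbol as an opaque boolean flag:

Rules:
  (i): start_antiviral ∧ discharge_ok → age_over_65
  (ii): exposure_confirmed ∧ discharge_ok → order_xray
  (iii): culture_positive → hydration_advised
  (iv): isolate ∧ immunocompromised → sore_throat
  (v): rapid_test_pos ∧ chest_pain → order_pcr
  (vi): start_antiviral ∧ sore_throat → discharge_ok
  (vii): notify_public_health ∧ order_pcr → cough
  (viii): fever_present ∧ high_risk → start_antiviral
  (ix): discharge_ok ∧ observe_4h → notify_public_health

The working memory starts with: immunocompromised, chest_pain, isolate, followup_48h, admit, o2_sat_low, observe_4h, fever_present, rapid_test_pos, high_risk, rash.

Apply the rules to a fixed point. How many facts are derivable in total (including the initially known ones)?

[1] (iv) [isolate ∧ immunocompromised → sore_throat]; (v) [rapid_test_pos ∧ chest_pain → order_pcr]; (viii) [fever_present ∧ high_risk → start_antiviral]. ⇒ new: sore_throat, order_pcr, start_antiviral.
[2] (vi) [start_antiviral ∧ sore_throat → discharge_ok]. ⇒ new: discharge_ok.
[3] (i) [start_antiviral ∧ discharge_ok → age_over_65]; (ix) [discharge_ok ∧ observe_4h → notify_public_health]. ⇒ new: age_over_65, notify_public_health.
[4] (vii) [notify_public_health ∧ order_pcr → cough]. ⇒ new: cough.
Closure: {admit, age_over_65, chest_pain, cough, discharge_ok, fever_present, followup_48h, high_risk, immunocompromised, isolate, notify_public_health, o2_sat_low, observe_4h, order_pcr, rapid_test_pos, rash, sore_throat, start_antiviral} — 18 facts.

18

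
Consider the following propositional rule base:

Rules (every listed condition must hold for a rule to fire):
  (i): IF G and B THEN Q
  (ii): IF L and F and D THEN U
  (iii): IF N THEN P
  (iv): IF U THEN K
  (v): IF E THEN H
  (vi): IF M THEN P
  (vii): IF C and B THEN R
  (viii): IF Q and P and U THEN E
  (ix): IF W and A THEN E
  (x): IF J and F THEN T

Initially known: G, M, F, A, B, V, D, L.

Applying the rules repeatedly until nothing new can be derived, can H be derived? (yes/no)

Round 1: (i) [IF G and B THEN Q]; (ii) [IF L and F and D THEN U]; (vi) [IF M THEN P]. New: Q, U, P.
Round 2: (iv) [IF U THEN K]; (viii) [IF Q and P and U THEN E]. New: K, E.
Round 3: (v) [IF E THEN H]. New: H.
H appears in round 3, so it is derivable.

yes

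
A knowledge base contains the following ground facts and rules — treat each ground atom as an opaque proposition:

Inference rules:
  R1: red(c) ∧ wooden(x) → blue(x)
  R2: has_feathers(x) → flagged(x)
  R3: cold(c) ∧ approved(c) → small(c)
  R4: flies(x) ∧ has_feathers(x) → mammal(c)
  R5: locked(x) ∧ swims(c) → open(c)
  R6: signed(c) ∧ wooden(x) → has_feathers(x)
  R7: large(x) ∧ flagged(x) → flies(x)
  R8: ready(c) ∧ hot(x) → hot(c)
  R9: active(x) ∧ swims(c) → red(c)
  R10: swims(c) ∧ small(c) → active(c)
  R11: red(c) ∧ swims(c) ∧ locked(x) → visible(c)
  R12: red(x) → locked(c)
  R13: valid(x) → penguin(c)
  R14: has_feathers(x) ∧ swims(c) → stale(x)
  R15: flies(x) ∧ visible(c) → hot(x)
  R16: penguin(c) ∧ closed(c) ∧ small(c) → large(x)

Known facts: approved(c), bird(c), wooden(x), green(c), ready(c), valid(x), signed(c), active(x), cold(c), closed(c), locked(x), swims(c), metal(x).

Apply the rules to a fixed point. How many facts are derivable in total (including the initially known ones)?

28

[1] R3 [cold(c) ∧ approved(c) → small(c)]; R5 [locked(x) ∧ swims(c) → open(c)]; R6 [signed(c) ∧ wooden(x) → has_feathers(x)]; R9 [active(x) ∧ swims(c) → red(c)]; R13 [valid(x) → penguin(c)]. ⇒ new: small(c), open(c), has_feathers(x), red(c), penguin(c).
[2] R1 [red(c) ∧ wooden(x) → blue(x)]; R2 [has_feathers(x) → flagged(x)]; R10 [swims(c) ∧ small(c) → active(c)]; R11 [red(c) ∧ swims(c) ∧ locked(x) → visible(c)]; R14 [has_feathers(x) ∧ swims(c) → stale(x)]; R16 [penguin(c) ∧ closed(c) ∧ small(c) → large(x)]. ⇒ new: blue(x), flagged(x), active(c), visible(c), stale(x), large(x).
[3] R7 [large(x) ∧ flagged(x) → flies(x)]. ⇒ new: flies(x).
[4] R4 [flies(x) ∧ has_feathers(x) → mammal(c)]; R15 [flies(x) ∧ visible(c) → hot(x)]. ⇒ new: mammal(c), hot(x).
[5] R8 [ready(c) ∧ hot(x) → hot(c)]. ⇒ new: hot(c).
Closure: {active(c), active(x), approved(c), bird(c), blue(x), closed(c), cold(c), flagged(x), flies(x), green(c), has_feathers(x), hot(c), hot(x), large(x), locked(x), mammal(c), metal(x), open(c), penguin(c), ready(c), red(c), signed(c), small(c), stale(x), swims(c), valid(x), visible(c), wooden(x)} — 28 facts.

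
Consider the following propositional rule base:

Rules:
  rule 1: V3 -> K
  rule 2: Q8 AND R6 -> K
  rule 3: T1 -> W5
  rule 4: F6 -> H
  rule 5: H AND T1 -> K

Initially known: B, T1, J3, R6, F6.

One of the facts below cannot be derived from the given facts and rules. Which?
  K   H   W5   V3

Round 1: rule 3 [T1 -> W5]; rule 4 [F6 -> H]. New: W5, H.
Round 2: rule 5 [H AND T1 -> K]. New: K.
Derived: H (round 1), W5 (round 1), K (round 2). V3 never appears in any round.

V3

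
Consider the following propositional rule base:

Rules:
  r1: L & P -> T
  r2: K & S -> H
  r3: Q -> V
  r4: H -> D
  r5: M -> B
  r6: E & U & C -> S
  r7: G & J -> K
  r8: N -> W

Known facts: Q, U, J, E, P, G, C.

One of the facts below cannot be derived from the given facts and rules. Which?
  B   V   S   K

B

Round 1: r3 [Q -> V]; r6 [E & U & C -> S]; r7 [G & J -> K]. New: V, S, K.
Round 2: r2 [K & S -> H]. New: H.
Round 3: r4 [H -> D]. New: D.
Derived: S (round 1), V (round 1), K (round 1). B never appears in any round.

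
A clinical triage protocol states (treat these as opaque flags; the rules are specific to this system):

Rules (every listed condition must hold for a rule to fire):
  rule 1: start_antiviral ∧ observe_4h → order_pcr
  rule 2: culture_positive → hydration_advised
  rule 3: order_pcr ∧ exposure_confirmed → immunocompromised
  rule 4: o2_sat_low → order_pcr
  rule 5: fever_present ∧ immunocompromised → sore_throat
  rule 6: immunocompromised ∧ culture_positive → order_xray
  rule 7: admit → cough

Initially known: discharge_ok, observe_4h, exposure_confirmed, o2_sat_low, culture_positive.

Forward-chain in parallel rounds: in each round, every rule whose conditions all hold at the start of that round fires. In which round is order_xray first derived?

Round 1: rule 2 [culture_positive → hydration_advised]; rule 4 [o2_sat_low → order_pcr]. Adds hydration_advised, order_pcr.
Round 2: rule 3 [order_pcr ∧ exposure_confirmed → immunocompromised]. Adds immunocompromised.
Round 3: rule 6 [immunocompromised ∧ culture_positive → order_xray]. Adds order_xray.
order_xray first appears in round 3.

3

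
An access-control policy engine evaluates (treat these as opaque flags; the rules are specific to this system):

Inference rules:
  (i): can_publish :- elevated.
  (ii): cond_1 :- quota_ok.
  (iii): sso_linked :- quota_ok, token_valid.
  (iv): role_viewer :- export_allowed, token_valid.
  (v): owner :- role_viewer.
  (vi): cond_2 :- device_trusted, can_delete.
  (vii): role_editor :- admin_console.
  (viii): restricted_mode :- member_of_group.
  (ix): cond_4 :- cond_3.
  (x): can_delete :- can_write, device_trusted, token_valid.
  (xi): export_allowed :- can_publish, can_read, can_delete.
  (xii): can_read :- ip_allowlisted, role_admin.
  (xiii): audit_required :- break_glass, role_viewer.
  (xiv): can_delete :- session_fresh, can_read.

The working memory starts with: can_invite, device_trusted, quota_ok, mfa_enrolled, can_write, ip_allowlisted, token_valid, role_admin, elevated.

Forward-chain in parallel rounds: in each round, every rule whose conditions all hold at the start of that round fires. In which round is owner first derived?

4

Round 1: (i) [can_publish :- elevated.]; (ii) [cond_1 :- quota_ok.]; (iii) [sso_linked :- quota_ok, token_valid.]; (x) [can_delete :- can_write, device_trusted, token_valid.]; (xii) [can_read :- ip_allowlisted, role_admin.]. New: can_publish, cond_1, sso_linked, can_delete, can_read.
Round 2: (vi) [cond_2 :- device_trusted, can_delete.]; (xi) [export_allowed :- can_publish, can_read, can_delete.]. New: cond_2, export_allowed.
Round 3: (iv) [role_viewer :- export_allowed, token_valid.]. New: role_viewer.
Round 4: (v) [owner :- role_viewer.]. New: owner.
owner first appears in round 4.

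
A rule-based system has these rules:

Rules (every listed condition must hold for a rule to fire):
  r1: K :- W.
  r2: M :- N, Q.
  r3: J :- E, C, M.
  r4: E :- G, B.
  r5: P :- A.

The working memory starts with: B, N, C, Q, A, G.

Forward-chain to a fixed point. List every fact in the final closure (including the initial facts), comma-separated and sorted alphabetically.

Round 1: r2 [M :- N, Q.]; r4 [E :- G, B.]; r5 [P :- A.]. New: M, E, P.
Round 2: r3 [J :- E, C, M.]. New: J.

A, B, C, E, G, J, M, N, P, Q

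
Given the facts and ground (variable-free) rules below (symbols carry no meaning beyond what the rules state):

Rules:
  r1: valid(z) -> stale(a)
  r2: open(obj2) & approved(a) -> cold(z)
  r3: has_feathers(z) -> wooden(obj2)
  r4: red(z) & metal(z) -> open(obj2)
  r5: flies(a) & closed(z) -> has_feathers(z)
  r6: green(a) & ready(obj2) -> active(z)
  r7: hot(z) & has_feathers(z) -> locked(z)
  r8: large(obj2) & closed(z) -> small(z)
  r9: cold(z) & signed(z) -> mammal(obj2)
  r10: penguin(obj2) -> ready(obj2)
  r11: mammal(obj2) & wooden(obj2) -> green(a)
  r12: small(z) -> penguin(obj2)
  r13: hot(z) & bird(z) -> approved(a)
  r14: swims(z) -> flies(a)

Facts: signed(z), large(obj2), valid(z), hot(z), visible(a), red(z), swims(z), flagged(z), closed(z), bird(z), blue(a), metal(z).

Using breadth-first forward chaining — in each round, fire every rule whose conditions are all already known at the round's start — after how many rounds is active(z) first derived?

Round 1: r1 [valid(z) -> stale(a)]; r4 [red(z) & metal(z) -> open(obj2)]; r8 [large(obj2) & closed(z) -> small(z)]; r13 [hot(z) & bird(z) -> approved(a)]; r14 [swims(z) -> flies(a)]. New: stale(a), open(obj2), small(z), approved(a), flies(a).
Round 2: r2 [open(obj2) & approved(a) -> cold(z)]; r5 [flies(a) & closed(z) -> has_feathers(z)]; r12 [small(z) -> penguin(obj2)]. New: cold(z), has_feathers(z), penguin(obj2).
Round 3: r3 [has_feathers(z) -> wooden(obj2)]; r7 [hot(z) & has_feathers(z) -> locked(z)]; r9 [cold(z) & signed(z) -> mammal(obj2)]; r10 [penguin(obj2) -> ready(obj2)]. New: wooden(obj2), locked(z), mammal(obj2), ready(obj2).
Round 4: r11 [mammal(obj2) & wooden(obj2) -> green(a)]. New: green(a).
Round 5: r6 [green(a) & ready(obj2) -> active(z)]. New: active(z).
active(z) first appears in round 5.

5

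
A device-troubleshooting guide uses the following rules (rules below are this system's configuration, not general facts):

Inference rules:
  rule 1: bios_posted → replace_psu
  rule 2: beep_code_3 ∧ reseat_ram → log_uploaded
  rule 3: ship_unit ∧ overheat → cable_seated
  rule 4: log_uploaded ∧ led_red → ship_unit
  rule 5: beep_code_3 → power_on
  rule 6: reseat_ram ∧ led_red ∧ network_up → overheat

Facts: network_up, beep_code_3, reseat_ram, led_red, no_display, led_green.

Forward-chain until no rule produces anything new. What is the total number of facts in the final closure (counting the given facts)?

Round 1 fires rule 2, rule 5, rule 6, giving log_uploaded, power_on, overheat.
Round 2 fires rule 4, giving ship_unit.
Round 3 fires rule 3, giving cable_seated.
Closure: {beep_code_3, cable_seated, led_green, led_red, log_uploaded, network_up, no_display, overheat, power_on, reseat_ram, ship_unit} — 11 facts.

11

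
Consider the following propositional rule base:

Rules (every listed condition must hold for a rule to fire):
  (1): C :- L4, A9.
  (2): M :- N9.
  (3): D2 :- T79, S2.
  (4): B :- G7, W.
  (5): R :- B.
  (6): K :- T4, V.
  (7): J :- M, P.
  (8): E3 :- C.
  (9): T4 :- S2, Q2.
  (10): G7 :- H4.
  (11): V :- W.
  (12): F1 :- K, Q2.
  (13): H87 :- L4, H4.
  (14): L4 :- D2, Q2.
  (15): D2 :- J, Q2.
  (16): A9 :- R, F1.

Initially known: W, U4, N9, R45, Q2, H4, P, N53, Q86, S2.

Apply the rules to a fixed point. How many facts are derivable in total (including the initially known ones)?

Round 1 fires (2), (9), (10), (11), giving M, T4, G7, V.
Round 2 fires (4), (6), (7), giving B, K, J.
Round 3 fires (5), (12), (15), giving R, F1, D2.
Round 4 fires (14), (16), giving L4, A9.
Round 5 fires (1), (13), giving C, H87.
Round 6 fires (8), giving E3.
Closure: {A9, B, C, D2, E3, F1, G7, H4, H87, J, K, L4, M, N53, N9, P, Q2, Q86, R, R45, S2, T4, U4, V, W} — 25 facts.

25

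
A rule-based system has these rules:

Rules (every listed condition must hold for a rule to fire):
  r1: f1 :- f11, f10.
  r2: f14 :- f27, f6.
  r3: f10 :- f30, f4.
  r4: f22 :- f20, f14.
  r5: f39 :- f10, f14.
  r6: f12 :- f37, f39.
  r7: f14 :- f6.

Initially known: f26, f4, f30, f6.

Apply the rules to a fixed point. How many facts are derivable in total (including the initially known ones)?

Round 1 — r3, r7, derive f10, f14.
Round 2 — r5, derive f39.
Closure: {f10, f14, f26, f30, f39, f4, f6} — 7 facts.

7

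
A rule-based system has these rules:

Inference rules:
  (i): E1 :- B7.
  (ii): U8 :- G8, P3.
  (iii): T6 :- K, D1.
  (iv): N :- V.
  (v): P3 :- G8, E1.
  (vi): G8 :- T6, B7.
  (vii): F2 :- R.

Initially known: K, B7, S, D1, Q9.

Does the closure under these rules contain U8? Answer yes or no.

yes

Round 1: (i) [E1 :- B7.]; (iii) [T6 :- K, D1.]. New: E1, T6.
Round 2: (vi) [G8 :- T6, B7.]. New: G8.
Round 3: (v) [P3 :- G8, E1.]. New: P3.
Round 4: (ii) [U8 :- G8, P3.]. New: U8.
U8 appears in round 4, so it is derivable.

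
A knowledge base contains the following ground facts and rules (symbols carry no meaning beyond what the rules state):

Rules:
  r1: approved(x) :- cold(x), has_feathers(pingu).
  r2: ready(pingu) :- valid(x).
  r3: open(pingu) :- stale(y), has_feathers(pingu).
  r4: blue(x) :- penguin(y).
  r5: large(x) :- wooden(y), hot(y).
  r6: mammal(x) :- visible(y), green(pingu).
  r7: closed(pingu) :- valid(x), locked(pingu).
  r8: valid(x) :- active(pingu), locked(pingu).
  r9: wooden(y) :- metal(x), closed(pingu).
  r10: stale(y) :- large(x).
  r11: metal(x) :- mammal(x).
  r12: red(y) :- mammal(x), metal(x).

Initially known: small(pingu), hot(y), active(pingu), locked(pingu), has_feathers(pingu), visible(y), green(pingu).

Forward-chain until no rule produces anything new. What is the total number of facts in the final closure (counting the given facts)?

17

Round 1 fires r6, r8, giving mammal(x), valid(x).
Round 2 fires r2, r7, r11, giving ready(pingu), closed(pingu), metal(x).
Round 3 fires r9, r12, giving wooden(y), red(y).
Round 4 fires r5, giving large(x).
Round 5 fires r10, giving stale(y).
Round 6 fires r3, giving open(pingu).
Closure: {active(pingu), closed(pingu), green(pingu), has_feathers(pingu), hot(y), large(x), locked(pingu), mammal(x), metal(x), open(pingu), ready(pingu), red(y), small(pingu), stale(y), valid(x), visible(y), wooden(y)} — 17 facts.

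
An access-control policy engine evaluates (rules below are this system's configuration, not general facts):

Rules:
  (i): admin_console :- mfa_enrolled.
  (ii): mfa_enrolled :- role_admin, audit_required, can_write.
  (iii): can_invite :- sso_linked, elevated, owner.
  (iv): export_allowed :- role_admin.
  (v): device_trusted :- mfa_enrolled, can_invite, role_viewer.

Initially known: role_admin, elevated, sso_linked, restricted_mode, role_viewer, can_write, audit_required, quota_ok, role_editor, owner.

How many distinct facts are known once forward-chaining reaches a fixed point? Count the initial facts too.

15

[1] (ii) [mfa_enrolled :- role_admin, audit_required, can_write.]; (iii) [can_invite :- sso_linked, elevated, owner.]; (iv) [export_allowed :- role_admin.]. ⇒ new: mfa_enrolled, can_invite, export_allowed.
[2] (i) [admin_console :- mfa_enrolled.]; (v) [device_trusted :- mfa_enrolled, can_invite, role_viewer.]. ⇒ new: admin_console, device_trusted.
Closure: {admin_console, audit_required, can_invite, can_write, device_trusted, elevated, export_allowed, mfa_enrolled, owner, quota_ok, restricted_mode, role_admin, role_editor, role_viewer, sso_linked} — 15 facts.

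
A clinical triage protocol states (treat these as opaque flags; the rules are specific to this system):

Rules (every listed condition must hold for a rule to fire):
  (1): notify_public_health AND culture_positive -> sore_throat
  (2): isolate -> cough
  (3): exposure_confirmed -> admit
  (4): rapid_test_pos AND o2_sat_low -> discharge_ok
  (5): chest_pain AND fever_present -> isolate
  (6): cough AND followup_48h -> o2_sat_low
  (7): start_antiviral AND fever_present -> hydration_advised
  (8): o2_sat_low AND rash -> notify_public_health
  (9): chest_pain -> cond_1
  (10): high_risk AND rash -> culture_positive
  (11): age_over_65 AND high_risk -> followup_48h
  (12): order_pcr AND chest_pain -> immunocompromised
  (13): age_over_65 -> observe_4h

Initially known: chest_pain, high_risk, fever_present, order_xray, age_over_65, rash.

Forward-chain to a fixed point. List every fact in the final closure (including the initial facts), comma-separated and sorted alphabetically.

age_over_65, chest_pain, cond_1, cough, culture_positive, fever_present, followup_48h, high_risk, isolate, notify_public_health, o2_sat_low, observe_4h, order_xray, rash, sore_throat

Round 1 fires (5), (9), (10), (11), (13), giving isolate, cond_1, culture_positive, followup_48h, observe_4h.
Round 2 fires (2), giving cough.
Round 3 fires (6), giving o2_sat_low.
Round 4 fires (8), giving notify_public_health.
Round 5 fires (1), giving sore_throat.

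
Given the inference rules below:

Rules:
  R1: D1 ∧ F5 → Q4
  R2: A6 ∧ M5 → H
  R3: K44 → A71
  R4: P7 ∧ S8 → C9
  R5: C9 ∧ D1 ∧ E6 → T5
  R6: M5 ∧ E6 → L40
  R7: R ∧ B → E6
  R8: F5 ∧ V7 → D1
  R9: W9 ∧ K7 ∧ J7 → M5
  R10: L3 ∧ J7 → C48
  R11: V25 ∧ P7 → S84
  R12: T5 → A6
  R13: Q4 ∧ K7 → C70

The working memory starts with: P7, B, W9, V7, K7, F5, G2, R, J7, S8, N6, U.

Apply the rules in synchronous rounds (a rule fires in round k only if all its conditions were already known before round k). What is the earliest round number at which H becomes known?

Round 1 — R4, R7, R8, R9, derive C9, E6, D1, M5.
Round 2 — R1, R5, R6, derive Q4, T5, L40.
Round 3 — R12, R13, derive A6, C70.
Round 4 — R2, derive H.
H first appears in round 4.

4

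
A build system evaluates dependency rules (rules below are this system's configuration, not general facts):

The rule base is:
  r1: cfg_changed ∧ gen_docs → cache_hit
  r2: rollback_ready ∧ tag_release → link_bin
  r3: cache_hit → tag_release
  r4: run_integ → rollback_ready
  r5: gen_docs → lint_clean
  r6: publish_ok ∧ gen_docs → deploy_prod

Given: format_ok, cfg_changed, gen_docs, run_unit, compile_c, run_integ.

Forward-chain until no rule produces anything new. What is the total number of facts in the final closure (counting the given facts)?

11

[1] r1 [cfg_changed ∧ gen_docs → cache_hit]; r4 [run_integ → rollback_ready]; r5 [gen_docs → lint_clean]. ⇒ new: cache_hit, rollback_ready, lint_clean.
[2] r3 [cache_hit → tag_release]. ⇒ new: tag_release.
[3] r2 [rollback_ready ∧ tag_release → link_bin]. ⇒ new: link_bin.
Closure: {cache_hit, cfg_changed, compile_c, format_ok, gen_docs, link_bin, lint_clean, rollback_ready, run_integ, run_unit, tag_release} — 11 facts.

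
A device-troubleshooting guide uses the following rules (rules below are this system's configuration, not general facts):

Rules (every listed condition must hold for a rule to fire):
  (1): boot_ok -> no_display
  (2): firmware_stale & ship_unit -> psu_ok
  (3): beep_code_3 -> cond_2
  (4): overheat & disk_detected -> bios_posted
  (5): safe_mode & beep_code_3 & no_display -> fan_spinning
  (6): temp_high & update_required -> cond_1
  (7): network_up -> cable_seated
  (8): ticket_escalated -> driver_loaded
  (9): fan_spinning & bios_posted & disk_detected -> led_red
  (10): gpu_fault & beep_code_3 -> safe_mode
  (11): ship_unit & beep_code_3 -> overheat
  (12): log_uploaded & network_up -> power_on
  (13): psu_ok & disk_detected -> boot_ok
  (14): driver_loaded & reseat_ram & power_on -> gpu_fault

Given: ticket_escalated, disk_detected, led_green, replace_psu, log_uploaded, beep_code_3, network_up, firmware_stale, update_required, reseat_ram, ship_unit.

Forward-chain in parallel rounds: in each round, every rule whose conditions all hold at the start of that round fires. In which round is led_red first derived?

Round 1: (2) [firmware_stale & ship_unit -> psu_ok]; (3) [beep_code_3 -> cond_2]; (7) [network_up -> cable_seated]; (8) [ticket_escalated -> driver_loaded]; (11) [ship_unit & beep_code_3 -> overheat]; (12) [log_uploaded & network_up -> power_on]. New: psu_ok, cond_2, cable_seated, driver_loaded, overheat, power_on.
Round 2: (4) [overheat & disk_detected -> bios_posted]; (13) [psu_ok & disk_detected -> boot_ok]; (14) [driver_loaded & reseat_ram & power_on -> gpu_fault]. New: bios_posted, boot_ok, gpu_fault.
Round 3: (1) [boot_ok -> no_display]; (10) [gpu_fault & beep_code_3 -> safe_mode]. New: no_display, safe_mode.
Round 4: (5) [safe_mode & beep_code_3 & no_display -> fan_spinning]. New: fan_spinning.
Round 5: (9) [fan_spinning & bios_posted & disk_detected -> led_red]. New: led_red.
led_red first appears in round 5.

5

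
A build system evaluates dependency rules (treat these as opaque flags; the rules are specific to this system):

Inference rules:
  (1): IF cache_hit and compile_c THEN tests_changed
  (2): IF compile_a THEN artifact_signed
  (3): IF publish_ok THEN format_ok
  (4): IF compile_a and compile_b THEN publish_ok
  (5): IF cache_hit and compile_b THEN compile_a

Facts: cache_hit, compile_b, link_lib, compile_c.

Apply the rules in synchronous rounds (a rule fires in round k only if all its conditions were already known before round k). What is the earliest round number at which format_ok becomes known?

Round 1 — (1), (5), derive tests_changed, compile_a.
Round 2 — (2), (4), derive artifact_signed, publish_ok.
Round 3 — (3), derive format_ok.
format_ok first appears in round 3.

3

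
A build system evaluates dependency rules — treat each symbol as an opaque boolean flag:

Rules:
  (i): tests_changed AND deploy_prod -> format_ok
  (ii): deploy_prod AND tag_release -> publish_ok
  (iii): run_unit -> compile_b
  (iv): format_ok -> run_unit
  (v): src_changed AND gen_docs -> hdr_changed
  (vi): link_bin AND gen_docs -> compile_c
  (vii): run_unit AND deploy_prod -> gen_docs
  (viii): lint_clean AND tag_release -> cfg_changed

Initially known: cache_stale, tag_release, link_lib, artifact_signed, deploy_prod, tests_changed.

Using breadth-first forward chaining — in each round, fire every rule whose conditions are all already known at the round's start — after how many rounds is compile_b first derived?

3

Round 1 fires (i), (ii), giving format_ok, publish_ok.
Round 2 fires (iv), giving run_unit.
Round 3 fires (iii), (vii), giving compile_b, gen_docs.
compile_b first appears in round 3.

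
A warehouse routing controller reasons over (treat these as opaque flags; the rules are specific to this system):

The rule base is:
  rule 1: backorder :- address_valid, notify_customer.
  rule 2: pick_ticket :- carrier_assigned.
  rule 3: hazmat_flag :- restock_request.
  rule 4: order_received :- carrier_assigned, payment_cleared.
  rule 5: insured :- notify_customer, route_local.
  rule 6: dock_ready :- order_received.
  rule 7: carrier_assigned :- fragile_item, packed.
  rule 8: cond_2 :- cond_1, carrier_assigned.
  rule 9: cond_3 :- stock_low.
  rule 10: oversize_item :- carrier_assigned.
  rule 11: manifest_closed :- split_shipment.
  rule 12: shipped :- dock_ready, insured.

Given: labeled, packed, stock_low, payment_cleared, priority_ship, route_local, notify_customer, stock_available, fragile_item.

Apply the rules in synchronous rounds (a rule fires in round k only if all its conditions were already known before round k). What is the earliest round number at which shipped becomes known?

Round 1 — rule 5, rule 7, rule 9, derive insured, carrier_assigned, cond_3.
Round 2 — rule 2, rule 4, rule 10, derive pick_ticket, order_received, oversize_item.
Round 3 — rule 6, derive dock_ready.
Round 4 — rule 12, derive shipped.
shipped first appears in round 4.

4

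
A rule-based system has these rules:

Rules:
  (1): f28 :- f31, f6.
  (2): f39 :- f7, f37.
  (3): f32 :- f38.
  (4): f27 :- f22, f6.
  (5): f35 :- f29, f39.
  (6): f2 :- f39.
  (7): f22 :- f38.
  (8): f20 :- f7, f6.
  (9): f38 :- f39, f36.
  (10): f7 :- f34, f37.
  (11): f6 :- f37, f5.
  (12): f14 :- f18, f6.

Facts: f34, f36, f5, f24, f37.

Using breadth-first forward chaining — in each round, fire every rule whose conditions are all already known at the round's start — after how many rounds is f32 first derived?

Round 1 fires (10), (11), giving f7, f6.
Round 2 fires (2), (8), giving f39, f20.
Round 3 fires (6), (9), giving f2, f38.
Round 4 fires (3), (7), giving f32, f22.
f32 first appears in round 4.

4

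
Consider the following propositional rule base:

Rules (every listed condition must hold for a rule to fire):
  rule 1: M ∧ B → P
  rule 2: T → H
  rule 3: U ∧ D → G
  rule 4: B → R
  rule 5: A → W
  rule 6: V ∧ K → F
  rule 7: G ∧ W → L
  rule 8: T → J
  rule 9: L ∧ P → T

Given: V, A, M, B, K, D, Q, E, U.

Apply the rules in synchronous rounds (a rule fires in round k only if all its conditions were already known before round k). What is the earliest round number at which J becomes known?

Round 1 fires rule 1, rule 3, rule 4, rule 5, rule 6, giving P, G, R, W, F.
Round 2 fires rule 7, giving L.
Round 3 fires rule 9, giving T.
Round 4 fires rule 2, rule 8, giving H, J.
J first appears in round 4.

4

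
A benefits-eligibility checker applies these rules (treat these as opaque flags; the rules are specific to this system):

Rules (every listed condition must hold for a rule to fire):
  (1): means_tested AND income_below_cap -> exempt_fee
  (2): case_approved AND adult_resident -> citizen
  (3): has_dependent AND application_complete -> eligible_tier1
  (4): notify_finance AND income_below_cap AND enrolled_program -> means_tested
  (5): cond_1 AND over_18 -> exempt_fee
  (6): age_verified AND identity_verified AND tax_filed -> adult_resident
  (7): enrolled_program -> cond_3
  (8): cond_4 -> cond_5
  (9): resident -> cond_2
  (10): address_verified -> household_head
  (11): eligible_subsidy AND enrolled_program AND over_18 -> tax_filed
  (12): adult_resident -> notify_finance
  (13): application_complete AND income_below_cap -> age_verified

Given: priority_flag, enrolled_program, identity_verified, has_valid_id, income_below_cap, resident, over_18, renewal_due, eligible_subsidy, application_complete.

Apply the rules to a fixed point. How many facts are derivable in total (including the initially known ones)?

Round 1: (7) [enrolled_program -> cond_3]; (9) [resident -> cond_2]; (11) [eligible_subsidy AND enrolled_program AND over_18 -> tax_filed]; (13) [application_complete AND income_below_cap -> age_verified]. New: cond_3, cond_2, tax_filed, age_verified.
Round 2: (6) [age_verified AND identity_verified AND tax_filed -> adult_resident]. New: adult_resident.
Round 3: (12) [adult_resident -> notify_finance]. New: notify_finance.
Round 4: (4) [notify_finance AND income_below_cap AND enrolled_program -> means_tested]. New: means_tested.
Round 5: (1) [means_tested AND income_below_cap -> exempt_fee]. New: exempt_fee.
Closure: {adult_resident, age_verified, application_complete, cond_2, cond_3, eligible_subsidy, enrolled_program, exempt_fee, has_valid_id, identity_verified, income_below_cap, means_tested, notify_finance, over_18, priority_flag, renewal_due, resident, tax_filed} — 18 facts.

18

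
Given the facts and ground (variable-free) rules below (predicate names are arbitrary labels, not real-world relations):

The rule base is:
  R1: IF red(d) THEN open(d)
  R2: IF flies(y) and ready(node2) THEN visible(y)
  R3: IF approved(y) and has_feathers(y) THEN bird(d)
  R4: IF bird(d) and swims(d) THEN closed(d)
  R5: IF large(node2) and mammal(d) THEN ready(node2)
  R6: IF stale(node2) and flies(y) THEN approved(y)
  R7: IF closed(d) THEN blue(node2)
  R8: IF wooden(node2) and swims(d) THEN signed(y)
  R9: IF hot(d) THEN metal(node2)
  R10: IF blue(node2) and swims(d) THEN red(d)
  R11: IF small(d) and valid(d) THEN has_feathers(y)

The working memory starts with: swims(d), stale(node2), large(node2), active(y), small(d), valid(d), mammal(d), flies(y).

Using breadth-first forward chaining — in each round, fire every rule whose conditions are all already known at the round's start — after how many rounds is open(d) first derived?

Round 1: R5 [IF large(node2) and mammal(d) THEN ready(node2)]; R6 [IF stale(node2) and flies(y) THEN approved(y)]; R11 [IF small(d) and valid(d) THEN has_feathers(y)]. Adds ready(node2), approved(y), has_feathers(y).
Round 2: R2 [IF flies(y) and ready(node2) THEN visible(y)]; R3 [IF approved(y) and has_feathers(y) THEN bird(d)]. Adds visible(y), bird(d).
Round 3: R4 [IF bird(d) and swims(d) THEN closed(d)]. Adds closed(d).
Round 4: R7 [IF closed(d) THEN blue(node2)]. Adds blue(node2).
Round 5: R10 [IF blue(node2) and swims(d) THEN red(d)]. Adds red(d).
Round 6: R1 [IF red(d) THEN open(d)]. Adds open(d).
open(d) first appears in round 6.

6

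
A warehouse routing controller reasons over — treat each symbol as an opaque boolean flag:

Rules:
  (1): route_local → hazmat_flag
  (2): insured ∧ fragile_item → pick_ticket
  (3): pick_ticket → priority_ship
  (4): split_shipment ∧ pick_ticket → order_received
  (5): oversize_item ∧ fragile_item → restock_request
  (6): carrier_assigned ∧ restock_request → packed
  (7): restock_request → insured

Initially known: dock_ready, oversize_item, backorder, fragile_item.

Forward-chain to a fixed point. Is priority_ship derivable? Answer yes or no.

Round 1 — (5), derive restock_request.
Round 2 — (7), derive insured.
Round 3 — (2), derive pick_ticket.
Round 4 — (3), derive priority_ship.
priority_ship appears in round 4, so it is derivable.

yes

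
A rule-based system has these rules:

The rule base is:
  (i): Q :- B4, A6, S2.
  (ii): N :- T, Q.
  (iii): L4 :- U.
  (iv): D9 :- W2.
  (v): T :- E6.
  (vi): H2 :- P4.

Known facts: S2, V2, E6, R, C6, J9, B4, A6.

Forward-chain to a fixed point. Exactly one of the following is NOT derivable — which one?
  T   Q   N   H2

H2

Round 1 fires (i), (v), giving Q, T.
Round 2 fires (ii), giving N.
Derived: T (round 1), N (round 2), Q (round 1). H2 never appears in any round.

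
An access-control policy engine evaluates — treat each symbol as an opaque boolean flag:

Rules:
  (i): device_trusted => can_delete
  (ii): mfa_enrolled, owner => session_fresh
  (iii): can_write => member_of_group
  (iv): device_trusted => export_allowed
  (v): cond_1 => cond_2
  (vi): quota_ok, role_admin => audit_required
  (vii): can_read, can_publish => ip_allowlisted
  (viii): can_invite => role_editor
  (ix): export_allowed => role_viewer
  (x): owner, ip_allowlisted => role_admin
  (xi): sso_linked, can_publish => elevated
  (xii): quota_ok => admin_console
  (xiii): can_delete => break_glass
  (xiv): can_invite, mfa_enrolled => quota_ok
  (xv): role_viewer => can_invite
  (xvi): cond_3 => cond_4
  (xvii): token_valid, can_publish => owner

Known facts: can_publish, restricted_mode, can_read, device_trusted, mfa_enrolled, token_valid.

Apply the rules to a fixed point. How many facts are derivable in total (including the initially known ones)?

19

[1] (i) [device_trusted => can_delete]; (iv) [device_trusted => export_allowed]; (vii) [can_read, can_publish => ip_allowlisted]; (xvii) [token_valid, can_publish => owner]. ⇒ new: can_delete, export_allowed, ip_allowlisted, owner.
[2] (ii) [mfa_enrolled, owner => session_fresh]; (ix) [export_allowed => role_viewer]; (x) [owner, ip_allowlisted => role_admin]; (xiii) [can_delete => break_glass]. ⇒ new: session_fresh, role_viewer, role_admin, break_glass.
[3] (xv) [role_viewer => can_invite]. ⇒ new: can_invite.
[4] (viii) [can_invite => role_editor]; (xiv) [can_invite, mfa_enrolled => quota_ok]. ⇒ new: role_editor, quota_ok.
[5] (vi) [quota_ok, role_admin => audit_required]; (xii) [quota_ok => admin_console]. ⇒ new: audit_required, admin_console.
Closure: {admin_console, audit_required, break_glass, can_delete, can_invite, can_publish, can_read, device_trusted, export_allowed, ip_allowlisted, mfa_enrolled, owner, quota_ok, restricted_mode, role_admin, role_editor, role_viewer, session_fresh, token_valid} — 19 facts.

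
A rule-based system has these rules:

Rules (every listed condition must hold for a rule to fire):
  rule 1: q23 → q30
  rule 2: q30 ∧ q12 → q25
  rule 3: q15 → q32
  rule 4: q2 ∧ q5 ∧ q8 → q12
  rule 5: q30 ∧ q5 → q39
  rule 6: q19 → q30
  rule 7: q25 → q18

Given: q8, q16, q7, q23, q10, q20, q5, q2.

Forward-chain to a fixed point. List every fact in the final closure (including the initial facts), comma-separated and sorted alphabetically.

q10, q12, q16, q18, q2, q20, q23, q25, q30, q39, q5, q7, q8

Round 1: rule 1 [q23 → q30]; rule 4 [q2 ∧ q5 ∧ q8 → q12]. New: q30, q12.
Round 2: rule 2 [q30 ∧ q12 → q25]; rule 5 [q30 ∧ q5 → q39]. New: q25, q39.
Round 3: rule 7 [q25 → q18]. New: q18.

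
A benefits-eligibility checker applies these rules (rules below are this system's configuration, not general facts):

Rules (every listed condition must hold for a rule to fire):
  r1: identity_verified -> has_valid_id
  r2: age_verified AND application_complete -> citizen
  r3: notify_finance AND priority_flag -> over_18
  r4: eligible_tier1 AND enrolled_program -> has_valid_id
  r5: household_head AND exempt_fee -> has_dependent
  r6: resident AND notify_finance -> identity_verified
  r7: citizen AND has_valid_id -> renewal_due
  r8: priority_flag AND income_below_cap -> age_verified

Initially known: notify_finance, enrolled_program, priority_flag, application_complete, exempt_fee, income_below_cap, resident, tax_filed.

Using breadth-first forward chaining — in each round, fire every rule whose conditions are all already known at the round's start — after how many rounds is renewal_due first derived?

3

Round 1: r3 [notify_finance AND priority_flag -> over_18]; r6 [resident AND notify_finance -> identity_verified]; r8 [priority_flag AND income_below_cap -> age_verified]. New: over_18, identity_verified, age_verified.
Round 2: r1 [identity_verified -> has_valid_id]; r2 [age_verified AND application_complete -> citizen]. New: has_valid_id, citizen.
Round 3: r7 [citizen AND has_valid_id -> renewal_due]. New: renewal_due.
renewal_due first appears in round 3.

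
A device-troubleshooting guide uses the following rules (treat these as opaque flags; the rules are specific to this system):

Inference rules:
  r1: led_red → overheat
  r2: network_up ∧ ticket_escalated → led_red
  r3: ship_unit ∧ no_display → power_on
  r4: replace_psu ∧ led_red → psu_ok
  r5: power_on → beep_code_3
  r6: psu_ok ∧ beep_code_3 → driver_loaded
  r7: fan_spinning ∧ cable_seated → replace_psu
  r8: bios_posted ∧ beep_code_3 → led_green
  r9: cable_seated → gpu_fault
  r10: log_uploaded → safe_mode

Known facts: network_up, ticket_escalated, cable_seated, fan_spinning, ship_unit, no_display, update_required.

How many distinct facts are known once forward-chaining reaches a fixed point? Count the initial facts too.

15

Round 1 fires r2, r3, r7, r9, giving led_red, power_on, replace_psu, gpu_fault.
Round 2 fires r1, r4, r5, giving overheat, psu_ok, beep_code_3.
Round 3 fires r6, giving driver_loaded.
Closure: {beep_code_3, cable_seated, driver_loaded, fan_spinning, gpu_fault, led_red, network_up, no_display, overheat, power_on, psu_ok, replace_psu, ship_unit, ticket_escalated, update_required} — 15 facts.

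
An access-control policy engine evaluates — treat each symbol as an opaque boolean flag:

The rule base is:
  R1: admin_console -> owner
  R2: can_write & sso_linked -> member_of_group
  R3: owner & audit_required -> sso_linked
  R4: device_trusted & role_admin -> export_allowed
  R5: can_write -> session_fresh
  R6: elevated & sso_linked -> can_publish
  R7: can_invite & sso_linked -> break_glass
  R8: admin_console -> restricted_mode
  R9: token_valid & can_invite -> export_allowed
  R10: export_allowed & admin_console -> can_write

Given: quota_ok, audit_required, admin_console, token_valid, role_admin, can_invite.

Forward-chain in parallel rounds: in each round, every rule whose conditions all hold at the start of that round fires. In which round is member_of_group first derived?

Round 1 — R1, R8, R9, derive owner, restricted_mode, export_allowed.
Round 2 — R3, R10, derive sso_linked, can_write.
Round 3 — R2, R5, R7, derive member_of_group, session_fresh, break_glass.
member_of_group first appears in round 3.

3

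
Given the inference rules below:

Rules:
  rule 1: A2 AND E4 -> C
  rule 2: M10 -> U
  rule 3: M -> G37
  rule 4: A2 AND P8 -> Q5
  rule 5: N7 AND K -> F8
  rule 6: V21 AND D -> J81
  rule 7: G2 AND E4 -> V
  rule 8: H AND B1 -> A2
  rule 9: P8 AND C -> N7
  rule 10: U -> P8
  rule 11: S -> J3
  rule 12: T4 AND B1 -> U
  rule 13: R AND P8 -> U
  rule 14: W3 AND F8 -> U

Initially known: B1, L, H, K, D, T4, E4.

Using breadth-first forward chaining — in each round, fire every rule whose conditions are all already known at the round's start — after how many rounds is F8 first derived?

4

Round 1: rule 8 [H AND B1 -> A2]; rule 12 [T4 AND B1 -> U]. New: A2, U.
Round 2: rule 1 [A2 AND E4 -> C]; rule 10 [U -> P8]. New: C, P8.
Round 3: rule 4 [A2 AND P8 -> Q5]; rule 9 [P8 AND C -> N7]. New: Q5, N7.
Round 4: rule 5 [N7 AND K -> F8]. New: F8.
F8 first appears in round 4.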